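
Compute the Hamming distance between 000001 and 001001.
XOR = 001000, count of 1s = 1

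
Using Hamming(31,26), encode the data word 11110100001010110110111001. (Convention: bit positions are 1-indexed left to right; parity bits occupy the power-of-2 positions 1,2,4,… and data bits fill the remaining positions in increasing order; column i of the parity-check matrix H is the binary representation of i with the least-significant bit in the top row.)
Codeword c = d · G (mod 2), d = 11110100001010110110111001:
  c[0] = d·G[:,0] = (11110100001010110110111001)·(11011010101101010101010101) mod 2 = 1+1+0+1+0+0+0+0+0+0+1+0+0+0+0+1+0+1+0+0+0+1+0+0+0+1 mod 2 = 0
  c[1] = d·G[:,1] = (11110100001010110110111001)·(10110110011011001100110011) mod 2 = 1+0+1+1+0+1+0+0+0+0+1+0+1+0+0+0+0+1+0+0+1+1+0+0+0+1 mod 2 = 0
  c[2] = d·G[:,2] = (11110100001010110110111001)·(10000000000000000000000000) mod 2 = 1+0+0+0+0+0+0+0+0+0+0+0+0+0+0+0+0+0+0+0+0+0+0+0+0+0 mod 2 = 1
  c[3] = d·G[:,3] = (11110100001010110110111001)·(01110001111000111100001111) mod 2 = 0+1+1+1+0+0+0+0+0+0+1+0+0+0+1+1+0+1+0+0+0+0+1+0+0+1 mod 2 = 1
  c[4] = d·G[:,4] = (11110100001010110110111001)·(01000000000000000000000000) mod 2 = 0+1+0+0+0+0+0+0+0+0+0+0+0+0+0+0+0+0+0+0+0+0+0+0+0+0 mod 2 = 1
  c[5] = d·G[:,5] = (11110100001010110110111001)·(00100000000000000000000000) mod 2 = 0+0+1+0+0+0+0+0+0+0+0+0+0+0+0+0+0+0+0+0+0+0+0+0+0+0 mod 2 = 1
  c[6] = d·G[:,6] = (11110100001010110110111001)·(00010000000000000000000000) mod 2 = 0+0+0+1+0+0+0+0+0+0+0+0+0+0+0+0+0+0+0+0+0+0+0+0+0+0 mod 2 = 1
  c[7] = d·G[:,7] = (11110100001010110110111001)·(00001111111000000011111111) mod 2 = 0+0+0+0+0+1+0+0+0+0+1+0+0+0+0+0+0+0+1+0+1+1+1+0+0+1 mod 2 = 1
  c[8] = d·G[:,8] = (11110100001010110110111001)·(00001000000000000000000000) mod 2 = 0+0+0+0+0+0+0+0+0+0+0+0+0+0+0+0+0+0+0+0+0+0+0+0+0+0 mod 2 = 0
  c[9] = d·G[:,9] = (11110100001010110110111001)·(00000100000000000000000000) mod 2 = 0+0+0+0+0+1+0+0+0+0+0+0+0+0+0+0+0+0+0+0+0+0+0+0+0+0 mod 2 = 1
  c[10] = d·G[:,10] = (11110100001010110110111001)·(00000010000000000000000000) mod 2 = 0+0+0+0+0+0+0+0+0+0+0+0+0+0+0+0+0+0+0+0+0+0+0+0+0+0 mod 2 = 0
  c[11] = d·G[:,11] = (11110100001010110110111001)·(00000001000000000000000000) mod 2 = 0+0+0+0+0+0+0+0+0+0+0+0+0+0+0+0+0+0+0+0+0+0+0+0+0+0 mod 2 = 0
  c[12] = d·G[:,12] = (11110100001010110110111001)·(00000000100000000000000000) mod 2 = 0+0+0+0+0+0+0+0+0+0+0+0+0+0+0+0+0+0+0+0+0+0+0+0+0+0 mod 2 = 0
  c[13] = d·G[:,13] = (11110100001010110110111001)·(00000000010000000000000000) mod 2 = 0+0+0+0+0+0+0+0+0+0+0+0+0+0+0+0+0+0+0+0+0+0+0+0+0+0 mod 2 = 0
  c[14] = d·G[:,14] = (11110100001010110110111001)·(00000000001000000000000000) mod 2 = 0+0+0+0+0+0+0+0+0+0+1+0+0+0+0+0+0+0+0+0+0+0+0+0+0+0 mod 2 = 1
  c[15] = d·G[:,15] = (11110100001010110110111001)·(00000000000111111111111111) mod 2 = 0+0+0+0+0+0+0+0+0+0+0+0+1+0+1+1+0+1+1+0+1+1+1+0+0+1 mod 2 = 1
  c[16] = d·G[:,16] = (11110100001010110110111001)·(00000000000100000000000000) mod 2 = 0+0+0+0+0+0+0+0+0+0+0+0+0+0+0+0+0+0+0+0+0+0+0+0+0+0 mod 2 = 0
  c[17] = d·G[:,17] = (11110100001010110110111001)·(00000000000010000000000000) mod 2 = 0+0+0+0+0+0+0+0+0+0+0+0+1+0+0+0+0+0+0+0+0+0+0+0+0+0 mod 2 = 1
  c[18] = d·G[:,18] = (11110100001010110110111001)·(00000000000001000000000000) mod 2 = 0+0+0+0+0+0+0+0+0+0+0+0+0+0+0+0+0+0+0+0+0+0+0+0+0+0 mod 2 = 0
  c[19] = d·G[:,19] = (11110100001010110110111001)·(00000000000000100000000000) mod 2 = 0+0+0+0+0+0+0+0+0+0+0+0+0+0+1+0+0+0+0+0+0+0+0+0+0+0 mod 2 = 1
  c[20] = d·G[:,20] = (11110100001010110110111001)·(00000000000000010000000000) mod 2 = 0+0+0+0+0+0+0+0+0+0+0+0+0+0+0+1+0+0+0+0+0+0+0+0+0+0 mod 2 = 1
  c[21] = d·G[:,21] = (11110100001010110110111001)·(00000000000000001000000000) mod 2 = 0+0+0+0+0+0+0+0+0+0+0+0+0+0+0+0+0+0+0+0+0+0+0+0+0+0 mod 2 = 0
  c[22] = d·G[:,22] = (11110100001010110110111001)·(00000000000000000100000000) mod 2 = 0+0+0+0+0+0+0+0+0+0+0+0+0+0+0+0+0+1+0+0+0+0+0+0+0+0 mod 2 = 1
  c[23] = d·G[:,23] = (11110100001010110110111001)·(00000000000000000010000000) mod 2 = 0+0+0+0+0+0+0+0+0+0+0+0+0+0+0+0+0+0+1+0+0+0+0+0+0+0 mod 2 = 1
  c[24] = d·G[:,24] = (11110100001010110110111001)·(00000000000000000001000000) mod 2 = 0+0+0+0+0+0+0+0+0+0+0+0+0+0+0+0+0+0+0+0+0+0+0+0+0+0 mod 2 = 0
  c[25] = d·G[:,25] = (11110100001010110110111001)·(00000000000000000000100000) mod 2 = 0+0+0+0+0+0+0+0+0+0+0+0+0+0+0+0+0+0+0+0+1+0+0+0+0+0 mod 2 = 1
  c[26] = d·G[:,26] = (11110100001010110110111001)·(00000000000000000000010000) mod 2 = 0+0+0+0+0+0+0+0+0+0+0+0+0+0+0+0+0+0+0+0+0+1+0+0+0+0 mod 2 = 1
  c[27] = d·G[:,27] = (11110100001010110110111001)·(00000000000000000000001000) mod 2 = 0+0+0+0+0+0+0+0+0+0+0+0+0+0+0+0+0+0+0+0+0+0+1+0+0+0 mod 2 = 1
  c[28] = d·G[:,28] = (11110100001010110110111001)·(00000000000000000000000100) mod 2 = 0+0+0+0+0+0+0+0+0+0+0+0+0+0+0+0+0+0+0+0+0+0+0+0+0+0 mod 2 = 0
  c[29] = d·G[:,29] = (11110100001010110110111001)·(00000000000000000000000010) mod 2 = 0+0+0+0+0+0+0+0+0+0+0+0+0+0+0+0+0+0+0+0+0+0+0+0+0+0 mod 2 = 0
  c[30] = d·G[:,30] = (11110100001010110110111001)·(00000000000000000000000001) mod 2 = 0+0+0+0+0+0+0+0+0+0+0+0+0+0+0+0+0+0+0+0+0+0+0+0+0+1 mod 2 = 1
Codeword = 0011111101000011010110110111001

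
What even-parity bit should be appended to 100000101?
Sum of data bits: 1+0+0+0+0+0+1+0+1 = 3.
3 mod 2 = 1, so parity bit = 1.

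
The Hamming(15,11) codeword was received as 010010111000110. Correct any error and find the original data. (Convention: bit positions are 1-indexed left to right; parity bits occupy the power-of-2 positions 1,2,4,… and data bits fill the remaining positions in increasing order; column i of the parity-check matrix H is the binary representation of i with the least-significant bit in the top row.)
Syndrome s = H · r^T (mod 2), r = 010010111000110:
  s[0] = (101010101010101)·(010010111000110) mod 2 = 0+0+0+0+1+0+1+0+1+0+0+0+1+0+0 mod 2 = 0
  s[1] = (011001100110011)·(010010111000110) mod 2 = 0+1+0+0+0+0+1+0+0+0+0+0+0+1+0 mod 2 = 1
  s[2] = (000111100001111)·(010010111000110) mod 2 = 0+0+0+0+1+0+1+0+0+0+0+0+1+1+0 mod 2 = 0
  s[3] = (000000011111111)·(010010111000110) mod 2 = 0+0+0+0+0+0+0+1+1+0+0+0+1+1+0 mod 2 = 0
Syndrome = 0100
Column 2 of H equals this syndrome → error at bit 2 (1-indexed).
Flip bit 2: 010010111000110 → 000010111000110
Extract data bits at positions {3,5,6,7,9,10,11,12,13,14,15}: 01011000110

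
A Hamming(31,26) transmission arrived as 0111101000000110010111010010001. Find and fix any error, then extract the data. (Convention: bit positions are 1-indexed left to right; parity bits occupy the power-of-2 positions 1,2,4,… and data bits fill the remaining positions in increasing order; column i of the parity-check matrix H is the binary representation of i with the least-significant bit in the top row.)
Syndrome s = H · r^T (mod 2), r = 0111101000000110010111010010001:
  s[0] = (1010101010101010101010101010101)·(0111101000000110010111010010001) mod 2 = 0+0+1+0+1+0+1+0+0+0+0+0+0+0+1+0+0+0+0+0+1+0+0+0+0+0+1+0+0+0+1 mod 2 = 1
  s[1] = (0110011001100110011001100110011)·(0111101000000110010111010010001) mod 2 = 0+1+1+0+0+0+1+0+0+0+0+0+0+1+1+0+0+1+0+0+0+1+0+0+0+0+1+0+0+0+1 mod 2 = 1
  s[2] = (0001111000011110000111100001111)·(0111101000000110010111010010001) mod 2 = 0+0+0+1+1+0+1+0+0+0+0+0+0+1+1+0+0+0+0+1+1+1+0+0+0+0+0+0+0+0+1 mod 2 = 1
  s[3] = (0000000111111110000000011111111)·(0111101000000110010111010010001) mod 2 = 0+0+0+0+0+0+0+0+0+0+0+0+0+1+1+0+0+0+0+0+0+0+0+1+0+0+1+0+0+0+1 mod 2 = 1
  s[4] = (0000000000000001111111111111111)·(0111101000000110010111010010001) mod 2 = 0+0+0+0+0+0+0+0+0+0+0+0+0+0+0+0+0+1+0+1+1+1+0+1+0+0+1+0+0+0+1 mod 2 = 1
Syndrome = 11111
Column 31 of H equals this syndrome → error at bit 31 (1-indexed).
Flip bit 31: 0111101000000110010111010010001 → 0111101000000110010111010010000
Extract data bits at positions {3,5,6,7,9,10,11,12,13,14,15,17,18,19,20,21,22,23,24,25,26,27,28,29,30,31}: 11010000011010111010010000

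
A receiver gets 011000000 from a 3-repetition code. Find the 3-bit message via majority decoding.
Split into 3-bit blocks and majority-vote each:
  block 1 = 011: 2 ones, 1 zeros → 1
  block 2 = 000: 0 ones, 3 zeros → 0
  block 3 = 000: 0 ones, 3 zeros → 0
Decoded = 100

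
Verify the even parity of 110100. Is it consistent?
Sum of all bits: 1+1+0+1+0+0 = 3; 3 mod 2 = 1. Result is 1 → parity error detected.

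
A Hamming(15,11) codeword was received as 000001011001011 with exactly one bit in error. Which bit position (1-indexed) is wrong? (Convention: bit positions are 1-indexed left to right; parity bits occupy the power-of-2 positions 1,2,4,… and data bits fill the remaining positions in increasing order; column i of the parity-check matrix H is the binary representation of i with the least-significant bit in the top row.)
Syndrome s = H · r^T (mod 2), r = 000001011001011:
  s[0] = (101010101010101)·(000001011001011) mod 2 = 0+0+0+0+0+0+0+0+1+0+0+0+0+0+1 mod 2 = 0
  s[1] = (011001100110011)·(000001011001011) mod 2 = 0+0+0+0+0+1+0+0+0+0+0+0+0+1+1 mod 2 = 1
  s[2] = (000111100001111)·(000001011001011) mod 2 = 0+0+0+0+0+1+0+0+0+0+0+1+0+1+1 mod 2 = 0
  s[3] = (000000011111111)·(000001011001011) mod 2 = 0+0+0+0+0+0+0+1+1+0+0+1+0+1+1 mod 2 = 1
Syndrome = 0101
Column i of H is the binary representation of i, so the syndrome is the binary index of the flipped bit.
Read s = 0101 with s[0] as LSB: 0·2^0 + 1·2^1 + 0·2^2 + 1·2^3 = 10.
Error is at bit position 10.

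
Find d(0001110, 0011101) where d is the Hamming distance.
XOR = 0010011, count of 1s = 3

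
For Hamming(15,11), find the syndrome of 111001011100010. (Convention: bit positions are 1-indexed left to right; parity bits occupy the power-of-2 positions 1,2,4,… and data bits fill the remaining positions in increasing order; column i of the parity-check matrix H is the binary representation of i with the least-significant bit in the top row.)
Syndrome s = H · r^T (mod 2), r = 111001011100010:
  s[0] = (101010101010101)·(111001011100010) mod 2 = 1+0+1+0+0+0+0+0+1+0+0+0+0+0+0 mod 2 = 1
  s[1] = (011001100110011)·(111001011100010) mod 2 = 0+1+1+0+0+1+0+0+0+1+0+0+0+1+0 mod 2 = 1
  s[2] = (000111100001111)·(111001011100010) mod 2 = 0+0+0+0+0+1+0+0+0+0+0+0+0+1+0 mod 2 = 0
  s[3] = (000000011111111)·(111001011100010) mod 2 = 0+0+0+0+0+0+0+1+1+1+0+0+0+1+0 mod 2 = 0
Syndrome = 1100
Non-zero syndrome: error at position 3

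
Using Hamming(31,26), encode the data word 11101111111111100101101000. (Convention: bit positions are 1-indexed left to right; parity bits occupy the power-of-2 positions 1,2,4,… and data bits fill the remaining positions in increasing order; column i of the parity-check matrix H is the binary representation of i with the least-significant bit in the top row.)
Codeword c = d · G (mod 2), d = 11101111111111100101101000:
  c[0] = d·G[:,0] = (11101111111111100101101000)·(11011010101101010101010101) mod 2 = 1+1+0+0+1+0+1+0+1+0+1+1+0+1+0+0+0+1+0+1+0+0+0+0+0+0 mod 2 = 0
  c[1] = d·G[:,1] = (11101111111111100101101000)·(10110110011011001100110011) mod 2 = 1+0+1+0+0+1+1+0+0+1+1+0+1+1+0+0+0+1+0+0+1+0+0+0+0+0 mod 2 = 0
  c[2] = d·G[:,2] = (11101111111111100101101000)·(10000000000000000000000000) mod 2 = 1+0+0+0+0+0+0+0+0+0+0+0+0+0+0+0+0+0+0+0+0+0+0+0+0+0 mod 2 = 1
  c[3] = d·G[:,3] = (11101111111111100101101000)·(01110001111000111100001111) mod 2 = 0+1+1+0+0+0+0+1+1+1+1+0+0+0+1+0+0+1+0+0+0+0+1+0+0+0 mod 2 = 1
  c[4] = d·G[:,4] = (11101111111111100101101000)·(01000000000000000000000000) mod 2 = 0+1+0+0+0+0+0+0+0+0+0+0+0+0+0+0+0+0+0+0+0+0+0+0+0+0 mod 2 = 1
  c[5] = d·G[:,5] = (11101111111111100101101000)·(00100000000000000000000000) mod 2 = 0+0+1+0+0+0+0+0+0+0+0+0+0+0+0+0+0+0+0+0+0+0+0+0+0+0 mod 2 = 1
  c[6] = d·G[:,6] = (11101111111111100101101000)·(00010000000000000000000000) mod 2 = 0+0+0+0+0+0+0+0+0+0+0+0+0+0+0+0+0+0+0+0+0+0+0+0+0+0 mod 2 = 0
  c[7] = d·G[:,7] = (11101111111111100101101000)·(00001111111000000011111111) mod 2 = 0+0+0+0+1+1+1+1+1+1+1+0+0+0+0+0+0+0+0+1+1+0+1+0+0+0 mod 2 = 0
  c[8] = d·G[:,8] = (11101111111111100101101000)·(00001000000000000000000000) mod 2 = 0+0+0+0+1+0+0+0+0+0+0+0+0+0+0+0+0+0+0+0+0+0+0+0+0+0 mod 2 = 1
  c[9] = d·G[:,9] = (11101111111111100101101000)·(00000100000000000000000000) mod 2 = 0+0+0+0+0+1+0+0+0+0+0+0+0+0+0+0+0+0+0+0+0+0+0+0+0+0 mod 2 = 1
  c[10] = d·G[:,10] = (11101111111111100101101000)·(00000010000000000000000000) mod 2 = 0+0+0+0+0+0+1+0+0+0+0+0+0+0+0+0+0+0+0+0+0+0+0+0+0+0 mod 2 = 1
  c[11] = d·G[:,11] = (11101111111111100101101000)·(00000001000000000000000000) mod 2 = 0+0+0+0+0+0+0+1+0+0+0+0+0+0+0+0+0+0+0+0+0+0+0+0+0+0 mod 2 = 1
  c[12] = d·G[:,12] = (11101111111111100101101000)·(00000000100000000000000000) mod 2 = 0+0+0+0+0+0+0+0+1+0+0+0+0+0+0+0+0+0+0+0+0+0+0+0+0+0 mod 2 = 1
  c[13] = d·G[:,13] = (11101111111111100101101000)·(00000000010000000000000000) mod 2 = 0+0+0+0+0+0+0+0+0+1+0+0+0+0+0+0+0+0+0+0+0+0+0+0+0+0 mod 2 = 1
  c[14] = d·G[:,14] = (11101111111111100101101000)·(00000000001000000000000000) mod 2 = 0+0+0+0+0+0+0+0+0+0+1+0+0+0+0+0+0+0+0+0+0+0+0+0+0+0 mod 2 = 1
  c[15] = d·G[:,15] = (11101111111111100101101000)·(00000000000111111111111111) mod 2 = 0+0+0+0+0+0+0+0+0+0+0+1+1+1+1+0+0+1+0+1+1+0+1+0+0+0 mod 2 = 0
  c[16] = d·G[:,16] = (11101111111111100101101000)·(00000000000100000000000000) mod 2 = 0+0+0+0+0+0+0+0+0+0+0+1+0+0+0+0+0+0+0+0+0+0+0+0+0+0 mod 2 = 1
  c[17] = d·G[:,17] = (11101111111111100101101000)·(00000000000010000000000000) mod 2 = 0+0+0+0+0+0+0+0+0+0+0+0+1+0+0+0+0+0+0+0+0+0+0+0+0+0 mod 2 = 1
  c[18] = d·G[:,18] = (11101111111111100101101000)·(00000000000001000000000000) mod 2 = 0+0+0+0+0+0+0+0+0+0+0+0+0+1+0+0+0+0+0+0+0+0+0+0+0+0 mod 2 = 1
  c[19] = d·G[:,19] = (11101111111111100101101000)·(00000000000000100000000000) mod 2 = 0+0+0+0+0+0+0+0+0+0+0+0+0+0+1+0+0+0+0+0+0+0+0+0+0+0 mod 2 = 1
  c[20] = d·G[:,20] = (11101111111111100101101000)·(00000000000000010000000000) mod 2 = 0+0+0+0+0+0+0+0+0+0+0+0+0+0+0+0+0+0+0+0+0+0+0+0+0+0 mod 2 = 0
  c[21] = d·G[:,21] = (11101111111111100101101000)·(00000000000000001000000000) mod 2 = 0+0+0+0+0+0+0+0+0+0+0+0+0+0+0+0+0+0+0+0+0+0+0+0+0+0 mod 2 = 0
  c[22] = d·G[:,22] = (11101111111111100101101000)·(00000000000000000100000000) mod 2 = 0+0+0+0+0+0+0+0+0+0+0+0+0+0+0+0+0+1+0+0+0+0+0+0+0+0 mod 2 = 1
  c[23] = d·G[:,23] = (11101111111111100101101000)·(00000000000000000010000000) mod 2 = 0+0+0+0+0+0+0+0+0+0+0+0+0+0+0+0+0+0+0+0+0+0+0+0+0+0 mod 2 = 0
  c[24] = d·G[:,24] = (11101111111111100101101000)·(00000000000000000001000000) mod 2 = 0+0+0+0+0+0+0+0+0+0+0+0+0+0+0+0+0+0+0+1+0+0+0+0+0+0 mod 2 = 1
  c[25] = d·G[:,25] = (11101111111111100101101000)·(00000000000000000000100000) mod 2 = 0+0+0+0+0+0+0+0+0+0+0+0+0+0+0+0+0+0+0+0+1+0+0+0+0+0 mod 2 = 1
  c[26] = d·G[:,26] = (11101111111111100101101000)·(00000000000000000000010000) mod 2 = 0+0+0+0+0+0+0+0+0+0+0+0+0+0+0+0+0+0+0+0+0+0+0+0+0+0 mod 2 = 0
  c[27] = d·G[:,27] = (11101111111111100101101000)·(00000000000000000000001000) mod 2 = 0+0+0+0+0+0+0+0+0+0+0+0+0+0+0+0+0+0+0+0+0+0+1+0+0+0 mod 2 = 1
  c[28] = d·G[:,28] = (11101111111111100101101000)·(00000000000000000000000100) mod 2 = 0+0+0+0+0+0+0+0+0+0+0+0+0+0+0+0+0+0+0+0+0+0+0+0+0+0 mod 2 = 0
  c[29] = d·G[:,29] = (11101111111111100101101000)·(00000000000000000000000010) mod 2 = 0+0+0+0+0+0+0+0+0+0+0+0+0+0+0+0+0+0+0+0+0+0+0+0+0+0 mod 2 = 0
  c[30] = d·G[:,30] = (11101111111111100101101000)·(00000000000000000000000001) mod 2 = 0+0+0+0+0+0+0+0+0+0+0+0+0+0+0+0+0+0+0+0+0+0+0+0+0+0 mod 2 = 0
Codeword = 0011110011111110111100101101000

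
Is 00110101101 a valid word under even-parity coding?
Sum of all bits: 0+0+1+1+0+1+0+1+1+0+1 = 6; 6 mod 2 = 0. Result is 0 → valid parity.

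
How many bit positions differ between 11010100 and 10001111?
XOR = 01011011, count of 1s = 5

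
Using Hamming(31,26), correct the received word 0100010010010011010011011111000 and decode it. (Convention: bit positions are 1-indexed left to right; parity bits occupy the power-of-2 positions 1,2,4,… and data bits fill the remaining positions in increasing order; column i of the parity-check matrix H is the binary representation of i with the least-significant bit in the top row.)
Syndrome s = H · r^T (mod 2), r = 0100010010010011010011011111000:
  s[0] = (1010101010101010101010101010101)·(0100010010010011010011011111000) mod 2 = 0+0+0+0+0+0+0+0+1+0+0+0+0+0+1+0+0+0+0+0+1+0+0+0+1+0+1+0+0+0+0 mod 2 = 1
  s[1] = (0110011001100110011001100110011)·(0100010010010011010011011111000) mod 2 = 0+1+0+0+0+1+0+0+0+0+0+0+0+0+1+0+0+1+0+0+0+1+0+0+0+1+1+0+0+0+0 mod 2 = 1
  s[2] = (0001111000011110000111100001111)·(0100010010010011010011011111000) mod 2 = 0+0+0+0+0+1+0+0+0+0+0+1+0+0+1+0+0+0+0+0+1+1+0+0+0+0+0+1+0+0+0 mod 2 = 0
  s[3] = (0000000111111110000000011111111)·(0100010010010011010011011111000) mod 2 = 0+0+0+0+0+0+0+0+1+0+0+1+0+0+1+0+0+0+0+0+0+0+0+1+1+1+1+1+0+0+0 mod 2 = 0
  s[4] = (0000000000000001111111111111111)·(0100010010010011010011011111000) mod 2 = 0+0+0+0+0+0+0+0+0+0+0+0+0+0+0+1+0+1+0+0+1+1+0+1+1+1+1+1+0+0+0 mod 2 = 1
Syndrome = 11001
Column 19 of H equals this syndrome → error at bit 19 (1-indexed).
Flip bit 19: 0100010010010011010011011111000 → 0100010010010011011011011111000
Extract data bits at positions {3,5,6,7,9,10,11,12,13,14,15,17,18,19,20,21,22,23,24,25,26,27,28,29,30,31}: 00101001001011011011111000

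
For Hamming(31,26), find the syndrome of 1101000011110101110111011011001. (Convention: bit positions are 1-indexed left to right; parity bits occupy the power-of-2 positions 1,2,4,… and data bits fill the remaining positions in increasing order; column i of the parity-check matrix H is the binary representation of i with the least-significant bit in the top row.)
Syndrome s = H · r^T (mod 2), r = 1101000011110101110111011011001:
  s[0] = (1010101010101010101010101010101)·(1101000011110101110111011011001) mod 2 = 1+0+0+0+0+0+0+0+1+0+1+0+0+0+0+0+1+0+0+0+1+0+0+0+1+0+1+0+0+0+1 mod 2 = 0
  s[1] = (0110011001100110011001100110011)·(1101000011110101110111011011001) mod 2 = 0+1+0+0+0+0+0+0+0+1+1+0+0+1+0+0+0+1+0+0+0+1+0+0+0+0+1+0+0+0+1 mod 2 = 0
  s[2] = (0001111000011110000111100001111)·(1101000011110101110111011011001) mod 2 = 0+0+0+1+0+0+0+0+0+0+0+1+0+1+0+0+0+0+0+1+1+1+0+0+0+0+0+1+0+0+1 mod 2 = 0
  s[3] = (0000000111111110000000011111111)·(1101000011110101110111011011001) mod 2 = 0+0+0+0+0+0+0+0+1+1+1+1+0+1+0+0+0+0+0+0+0+0+0+1+1+0+1+1+0+0+1 mod 2 = 0
  s[4] = (0000000000000001111111111111111)·(1101000011110101110111011011001) mod 2 = 0+0+0+0+0+0+0+0+0+0+0+0+0+0+0+1+1+1+0+1+1+1+0+1+1+0+1+1+0+0+1 mod 2 = 1
Syndrome = 00001
Non-zero syndrome: error at position 16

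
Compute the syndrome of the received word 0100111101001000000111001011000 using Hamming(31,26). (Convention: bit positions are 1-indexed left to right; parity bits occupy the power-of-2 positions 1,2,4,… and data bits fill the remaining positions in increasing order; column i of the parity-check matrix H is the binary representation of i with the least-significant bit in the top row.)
Syndrome s = H · r^T (mod 2), r = 0100111101001000000111001011000:
  s[0] = (1010101010101010101010101010101)·(0100111101001000000111001011000) mod 2 = 0+0+0+0+1+0+1+0+0+0+0+0+1+0+0+0+0+0+0+0+1+0+0+0+1+0+1+0+0+0+0 mod 2 = 0
  s[1] = (0110011001100110011001100110011)·(0100111101001000000111001011000) mod 2 = 0+1+0+0+0+1+1+0+0+1+0+0+0+0+0+0+0+0+0+0+0+1+0+0+0+0+1+0+0+0+0 mod 2 = 0
  s[2] = (0001111000011110000111100001111)·(0100111101001000000111001011000) mod 2 = 0+0+0+0+1+1+1+0+0+0+0+0+1+0+0+0+0+0+0+1+1+1+0+0+0+0+0+1+0+0+0 mod 2 = 0
  s[3] = (0000000111111110000000011111111)·(0100111101001000000111001011000) mod 2 = 0+0+0+0+0+0+0+1+0+1+0+0+1+0+0+0+0+0+0+0+0+0+0+0+1+0+1+1+0+0+0 mod 2 = 0
  s[4] = (0000000000000001111111111111111)·(0100111101001000000111001011000) mod 2 = 0+0+0+0+0+0+0+0+0+0+0+0+0+0+0+0+0+0+0+1+1+1+0+0+1+0+1+1+0+0+0 mod 2 = 0
Syndrome = 00000
s = 0: no error detected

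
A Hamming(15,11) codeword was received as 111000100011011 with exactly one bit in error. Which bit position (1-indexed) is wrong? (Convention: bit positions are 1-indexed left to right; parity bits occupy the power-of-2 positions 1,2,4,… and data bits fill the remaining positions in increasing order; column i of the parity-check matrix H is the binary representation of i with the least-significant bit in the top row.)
Syndrome s = H · r^T (mod 2), r = 111000100011011:
  s[0] = (101010101010101)·(111000100011011) mod 2 = 1+0+1+0+0+0+1+0+0+0+1+0+0+0+1 mod 2 = 1
  s[1] = (011001100110011)·(111000100011011) mod 2 = 0+1+1+0+0+0+1+0+0+0+1+0+0+1+1 mod 2 = 0
  s[2] = (000111100001111)·(111000100011011) mod 2 = 0+0+0+0+0+0+1+0+0+0+0+1+0+1+1 mod 2 = 0
  s[3] = (000000011111111)·(111000100011011) mod 2 = 0+0+0+0+0+0+0+0+0+0+1+1+0+1+1 mod 2 = 0
Syndrome = 1000
Column i of H is the binary representation of i, so the syndrome is the binary index of the flipped bit.
Read s = 1000 with s[0] as LSB: 1·2^0 + 0·2^1 + 0·2^2 + 0·2^3 = 1.
Error is at bit position 1.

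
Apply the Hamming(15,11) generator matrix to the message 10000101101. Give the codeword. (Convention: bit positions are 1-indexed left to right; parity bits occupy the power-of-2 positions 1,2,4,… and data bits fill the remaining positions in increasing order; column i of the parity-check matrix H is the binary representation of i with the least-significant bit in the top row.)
Codeword c = d · G (mod 2), d = 10000101101:
  c[0] = d·G[:,0] = (10000101101)·(11011010101) mod 2 = 1+0+0+0+0+0+0+0+1+0+1 mod 2 = 1
  c[1] = d·G[:,1] = (10000101101)·(10110110011) mod 2 = 1+0+0+0+0+1+0+0+0+0+1 mod 2 = 1
  c[2] = d·G[:,2] = (10000101101)·(10000000000) mod 2 = 1+0+0+0+0+0+0+0+0+0+0 mod 2 = 1
  c[3] = d·G[:,3] = (10000101101)·(01110001111) mod 2 = 0+0+0+0+0+0+0+1+1+0+1 mod 2 = 1
  c[4] = d·G[:,4] = (10000101101)·(01000000000) mod 2 = 0+0+0+0+0+0+0+0+0+0+0 mod 2 = 0
  c[5] = d·G[:,5] = (10000101101)·(00100000000) mod 2 = 0+0+0+0+0+0+0+0+0+0+0 mod 2 = 0
  c[6] = d·G[:,6] = (10000101101)·(00010000000) mod 2 = 0+0+0+0+0+0+0+0+0+0+0 mod 2 = 0
  c[7] = d·G[:,7] = (10000101101)·(00001111111) mod 2 = 0+0+0+0+0+1+0+1+1+0+1 mod 2 = 0
  c[8] = d·G[:,8] = (10000101101)·(00001000000) mod 2 = 0+0+0+0+0+0+0+0+0+0+0 mod 2 = 0
  c[9] = d·G[:,9] = (10000101101)·(00000100000) mod 2 = 0+0+0+0+0+1+0+0+0+0+0 mod 2 = 1
  c[10] = d·G[:,10] = (10000101101)·(00000010000) mod 2 = 0+0+0+0+0+0+0+0+0+0+0 mod 2 = 0
  c[11] = d·G[:,11] = (10000101101)·(00000001000) mod 2 = 0+0+0+0+0+0+0+1+0+0+0 mod 2 = 1
  c[12] = d·G[:,12] = (10000101101)·(00000000100) mod 2 = 0+0+0+0+0+0+0+0+1+0+0 mod 2 = 1
  c[13] = d·G[:,13] = (10000101101)·(00000000010) mod 2 = 0+0+0+0+0+0+0+0+0+0+0 mod 2 = 0
  c[14] = d·G[:,14] = (10000101101)·(00000000001) mod 2 = 0+0+0+0+0+0+0+0+0+0+1 mod 2 = 1
Codeword = 111100000101101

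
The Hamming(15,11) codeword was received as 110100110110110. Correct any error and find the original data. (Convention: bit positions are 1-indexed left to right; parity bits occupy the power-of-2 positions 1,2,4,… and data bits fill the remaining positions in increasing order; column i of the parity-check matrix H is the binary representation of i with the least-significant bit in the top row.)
Syndrome s = H · r^T (mod 2), r = 110100110110110:
  s[0] = (101010101010101)·(110100110110110) mod 2 = 1+0+0+0+0+0+1+0+0+0+1+0+1+0+0 mod 2 = 0
  s[1] = (011001100110011)·(110100110110110) mod 2 = 0+1+0+0+0+0+1+0+0+1+1+0+0+1+0 mod 2 = 1
  s[2] = (000111100001111)·(110100110110110) mod 2 = 0+0+0+1+0+0+1+0+0+0+0+0+1+1+0 mod 2 = 0
  s[3] = (000000011111111)·(110100110110110) mod 2 = 0+0+0+0+0+0+0+1+0+1+1+0+1+1+0 mod 2 = 1
Syndrome = 0101
Column 10 of H equals this syndrome → error at bit 10 (1-indexed).
Flip bit 10: 110100110110110 → 110100110010110
Extract data bits at positions {3,5,6,7,9,10,11,12,13,14,15}: 00010010110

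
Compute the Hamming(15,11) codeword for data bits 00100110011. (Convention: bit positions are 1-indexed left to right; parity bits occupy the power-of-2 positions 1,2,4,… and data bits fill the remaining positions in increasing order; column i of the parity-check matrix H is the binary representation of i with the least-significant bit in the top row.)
Codeword c = d · G (mod 2), d = 00100110011:
  c[0] = d·G[:,0] = (00100110011)·(11011010101) mod 2 = 0+0+0+0+0+0+1+0+0+0+1 mod 2 = 0
  c[1] = d·G[:,1] = (00100110011)·(10110110011) mod 2 = 0+0+1+0+0+1+1+0+0+1+1 mod 2 = 1
  c[2] = d·G[:,2] = (00100110011)·(10000000000) mod 2 = 0+0+0+0+0+0+0+0+0+0+0 mod 2 = 0
  c[3] = d·G[:,3] = (00100110011)·(01110001111) mod 2 = 0+0+1+0+0+0+0+0+0+1+1 mod 2 = 1
  c[4] = d·G[:,4] = (00100110011)·(01000000000) mod 2 = 0+0+0+0+0+0+0+0+0+0+0 mod 2 = 0
  c[5] = d·G[:,5] = (00100110011)·(00100000000) mod 2 = 0+0+1+0+0+0+0+0+0+0+0 mod 2 = 1
  c[6] = d·G[:,6] = (00100110011)·(00010000000) mod 2 = 0+0+0+0+0+0+0+0+0+0+0 mod 2 = 0
  c[7] = d·G[:,7] = (00100110011)·(00001111111) mod 2 = 0+0+0+0+0+1+1+0+0+1+1 mod 2 = 0
  c[8] = d·G[:,8] = (00100110011)·(00001000000) mod 2 = 0+0+0+0+0+0+0+0+0+0+0 mod 2 = 0
  c[9] = d·G[:,9] = (00100110011)·(00000100000) mod 2 = 0+0+0+0+0+1+0+0+0+0+0 mod 2 = 1
  c[10] = d·G[:,10] = (00100110011)·(00000010000) mod 2 = 0+0+0+0+0+0+1+0+0+0+0 mod 2 = 1
  c[11] = d·G[:,11] = (00100110011)·(00000001000) mod 2 = 0+0+0+0+0+0+0+0+0+0+0 mod 2 = 0
  c[12] = d·G[:,12] = (00100110011)·(00000000100) mod 2 = 0+0+0+0+0+0+0+0+0+0+0 mod 2 = 0
  c[13] = d·G[:,13] = (00100110011)·(00000000010) mod 2 = 0+0+0+0+0+0+0+0+0+1+0 mod 2 = 1
  c[14] = d·G[:,14] = (00100110011)·(00000000001) mod 2 = 0+0+0+0+0+0+0+0+0+0+1 mod 2 = 1
Codeword = 010101000110011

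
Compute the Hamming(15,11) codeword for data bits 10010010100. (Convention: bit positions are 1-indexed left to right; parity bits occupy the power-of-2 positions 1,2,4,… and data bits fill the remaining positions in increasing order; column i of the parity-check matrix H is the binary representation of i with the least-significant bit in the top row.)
Codeword c = d · G (mod 2), d = 10010010100:
  c[0] = d·G[:,0] = (10010010100)·(11011010101) mod 2 = 1+0+0+1+0+0+1+0+1+0+0 mod 2 = 0
  c[1] = d·G[:,1] = (10010010100)·(10110110011) mod 2 = 1+0+0+1+0+0+1+0+0+0+0 mod 2 = 1
  c[2] = d·G[:,2] = (10010010100)·(10000000000) mod 2 = 1+0+0+0+0+0+0+0+0+0+0 mod 2 = 1
  c[3] = d·G[:,3] = (10010010100)·(01110001111) mod 2 = 0+0+0+1+0+0+0+0+1+0+0 mod 2 = 0
  c[4] = d·G[:,4] = (10010010100)·(01000000000) mod 2 = 0+0+0+0+0+0+0+0+0+0+0 mod 2 = 0
  c[5] = d·G[:,5] = (10010010100)·(00100000000) mod 2 = 0+0+0+0+0+0+0+0+0+0+0 mod 2 = 0
  c[6] = d·G[:,6] = (10010010100)·(00010000000) mod 2 = 0+0+0+1+0+0+0+0+0+0+0 mod 2 = 1
  c[7] = d·G[:,7] = (10010010100)·(00001111111) mod 2 = 0+0+0+0+0+0+1+0+1+0+0 mod 2 = 0
  c[8] = d·G[:,8] = (10010010100)·(00001000000) mod 2 = 0+0+0+0+0+0+0+0+0+0+0 mod 2 = 0
  c[9] = d·G[:,9] = (10010010100)·(00000100000) mod 2 = 0+0+0+0+0+0+0+0+0+0+0 mod 2 = 0
  c[10] = d·G[:,10] = (10010010100)·(00000010000) mod 2 = 0+0+0+0+0+0+1+0+0+0+0 mod 2 = 1
  c[11] = d·G[:,11] = (10010010100)·(00000001000) mod 2 = 0+0+0+0+0+0+0+0+0+0+0 mod 2 = 0
  c[12] = d·G[:,12] = (10010010100)·(00000000100) mod 2 = 0+0+0+0+0+0+0+0+1+0+0 mod 2 = 1
  c[13] = d·G[:,13] = (10010010100)·(00000000010) mod 2 = 0+0+0+0+0+0+0+0+0+0+0 mod 2 = 0
  c[14] = d·G[:,14] = (10010010100)·(00000000001) mod 2 = 0+0+0+0+0+0+0+0+0+0+0 mod 2 = 0
Codeword = 011000100010100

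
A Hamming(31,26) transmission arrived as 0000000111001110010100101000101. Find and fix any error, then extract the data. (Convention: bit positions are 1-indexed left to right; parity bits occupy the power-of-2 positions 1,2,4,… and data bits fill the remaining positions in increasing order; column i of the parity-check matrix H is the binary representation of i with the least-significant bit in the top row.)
Syndrome s = H · r^T (mod 2), r = 0000000111001110010100101000101:
  s[0] = (1010101010101010101010101010101)·(0000000111001110010100101000101) mod 2 = 0+0+0+0+0+0+0+0+1+0+0+0+1+0+1+0+0+0+0+0+0+0+1+0+1+0+0+0+1+0+1 mod 2 = 1
  s[1] = (0110011001100110011001100110011)·(0000000111001110010100101000101) mod 2 = 0+0+0+0+0+0+0+0+0+1+0+0+0+1+1+0+0+1+0+0+0+0+1+0+0+0+0+0+0+0+1 mod 2 = 0
  s[2] = (0001111000011110000111100001111)·(0000000111001110010100101000101) mod 2 = 0+0+0+0+0+0+0+0+0+0+0+0+1+1+1+0+0+0+0+1+0+0+1+0+0+0+0+0+1+0+1 mod 2 = 1
  s[3] = (0000000111111110000000011111111)·(0000000111001110010100101000101) mod 2 = 0+0+0+0+0+0+0+1+1+1+0+0+1+1+1+0+0+0+0+0+0+0+0+0+1+0+0+0+1+0+1 mod 2 = 1
  s[4] = (0000000000000001111111111111111)·(0000000111001110010100101000101) mod 2 = 0+0+0+0+0+0+0+0+0+0+0+0+0+0+0+0+0+1+0+1+0+0+1+0+1+0+0+0+1+0+1 mod 2 = 0
Syndrome = 10110
Column 13 of H equals this syndrome → error at bit 13 (1-indexed).
Flip bit 13: 0000000111001110010100101000101 → 0000000111000110010100101000101
Extract data bits at positions {3,5,6,7,9,10,11,12,13,14,15,17,18,19,20,21,22,23,24,25,26,27,28,29,30,31}: 00001100011010100101000101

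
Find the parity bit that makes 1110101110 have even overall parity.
Sum of data bits: 1+1+1+0+1+0+1+1+1+0 = 7.
7 mod 2 = 1, so parity bit = 1.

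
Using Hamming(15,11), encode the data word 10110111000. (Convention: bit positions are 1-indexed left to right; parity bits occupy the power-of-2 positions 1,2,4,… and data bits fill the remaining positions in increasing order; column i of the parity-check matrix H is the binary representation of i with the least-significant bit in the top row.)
Codeword c = d · G (mod 2), d = 10110111000:
  c[0] = d·G[:,0] = (10110111000)·(11011010101) mod 2 = 1+0+0+1+0+0+1+0+0+0+0 mod 2 = 1
  c[1] = d·G[:,1] = (10110111000)·(10110110011) mod 2 = 1+0+1+1+0+1+1+0+0+0+0 mod 2 = 1
  c[2] = d·G[:,2] = (10110111000)·(10000000000) mod 2 = 1+0+0+0+0+0+0+0+0+0+0 mod 2 = 1
  c[3] = d·G[:,3] = (10110111000)·(01110001111) mod 2 = 0+0+1+1+0+0+0+1+0+0+0 mod 2 = 1
  c[4] = d·G[:,4] = (10110111000)·(01000000000) mod 2 = 0+0+0+0+0+0+0+0+0+0+0 mod 2 = 0
  c[5] = d·G[:,5] = (10110111000)·(00100000000) mod 2 = 0+0+1+0+0+0+0+0+0+0+0 mod 2 = 1
  c[6] = d·G[:,6] = (10110111000)·(00010000000) mod 2 = 0+0+0+1+0+0+0+0+0+0+0 mod 2 = 1
  c[7] = d·G[:,7] = (10110111000)·(00001111111) mod 2 = 0+0+0+0+0+1+1+1+0+0+0 mod 2 = 1
  c[8] = d·G[:,8] = (10110111000)·(00001000000) mod 2 = 0+0+0+0+0+0+0+0+0+0+0 mod 2 = 0
  c[9] = d·G[:,9] = (10110111000)·(00000100000) mod 2 = 0+0+0+0+0+1+0+0+0+0+0 mod 2 = 1
  c[10] = d·G[:,10] = (10110111000)·(00000010000) mod 2 = 0+0+0+0+0+0+1+0+0+0+0 mod 2 = 1
  c[11] = d·G[:,11] = (10110111000)·(00000001000) mod 2 = 0+0+0+0+0+0+0+1+0+0+0 mod 2 = 1
  c[12] = d·G[:,12] = (10110111000)·(00000000100) mod 2 = 0+0+0+0+0+0+0+0+0+0+0 mod 2 = 0
  c[13] = d·G[:,13] = (10110111000)·(00000000010) mod 2 = 0+0+0+0+0+0+0+0+0+0+0 mod 2 = 0
  c[14] = d·G[:,14] = (10110111000)·(00000000001) mod 2 = 0+0+0+0+0+0+0+0+0+0+0 mod 2 = 0
Codeword = 111101110111000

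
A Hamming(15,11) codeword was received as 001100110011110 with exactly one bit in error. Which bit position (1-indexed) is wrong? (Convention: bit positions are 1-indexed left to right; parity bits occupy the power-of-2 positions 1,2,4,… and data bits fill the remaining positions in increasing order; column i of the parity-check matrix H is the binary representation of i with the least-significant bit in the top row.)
Syndrome s = H · r^T (mod 2), r = 001100110011110:
  s[0] = (101010101010101)·(001100110011110) mod 2 = 0+0+1+0+0+0+1+0+0+0+1+0+1+0+0 mod 2 = 0
  s[1] = (011001100110011)·(001100110011110) mod 2 = 0+0+1+0+0+0+1+0+0+0+1+0+0+1+0 mod 2 = 0
  s[2] = (000111100001111)·(001100110011110) mod 2 = 0+0+0+1+0+0+1+0+0+0+0+1+1+1+0 mod 2 = 1
  s[3] = (000000011111111)·(001100110011110) mod 2 = 0+0+0+0+0+0+0+1+0+0+1+1+1+1+0 mod 2 = 1
Syndrome = 0011
Column i of H is the binary representation of i, so the syndrome is the binary index of the flipped bit.
Read s = 0011 with s[0] as LSB: 0·2^0 + 0·2^1 + 1·2^2 + 1·2^3 = 12.
Error is at bit position 12.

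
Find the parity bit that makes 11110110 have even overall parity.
Sum of data bits: 1+1+1+1+0+1+1+0 = 6.
6 mod 2 = 0, so parity bit = 0.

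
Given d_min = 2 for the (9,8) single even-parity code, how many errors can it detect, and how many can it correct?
Detection only: up to d_min − 1 = 1 errors.
Correction: up to ⌊(d_min − 1)/2⌋ = ⌊1/2⌋ = 0 errors.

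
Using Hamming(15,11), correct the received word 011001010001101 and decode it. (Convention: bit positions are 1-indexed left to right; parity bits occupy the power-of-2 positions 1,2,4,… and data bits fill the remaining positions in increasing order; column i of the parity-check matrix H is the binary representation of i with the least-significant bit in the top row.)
Syndrome s = H · r^T (mod 2), r = 011001010001101:
  s[0] = (101010101010101)·(011001010001101) mod 2 = 0+0+1+0+0+0+0+0+0+0+0+0+1+0+1 mod 2 = 1
  s[1] = (011001100110011)·(011001010001101) mod 2 = 0+1+1+0+0+1+0+0+0+0+0+0+0+0+1 mod 2 = 0
  s[2] = (000111100001111)·(011001010001101) mod 2 = 0+0+0+0+0+1+0+0+0+0+0+1+1+0+1 mod 2 = 0
  s[3] = (000000011111111)·(011001010001101) mod 2 = 0+0+0+0+0+0+0+1+0+0+0+1+1+0+1 mod 2 = 0
Syndrome = 1000
Column 1 of H equals this syndrome → error at bit 1 (1-indexed).
Flip bit 1: 011001010001101 → 111001010001101
Extract data bits at positions {3,5,6,7,9,10,11,12,13,14,15}: 10100001101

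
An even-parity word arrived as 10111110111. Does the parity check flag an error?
Sum of received bits: 1+0+1+1+1+1+1+0+1+1+1 = 9; 9 mod 2 = 1. Result is 1 ≠ 0 → error detected.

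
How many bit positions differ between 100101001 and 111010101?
XOR = 011111100, count of 1s = 6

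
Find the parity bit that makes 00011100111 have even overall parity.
Sum of data bits: 0+0+0+1+1+1+0+0+1+1+1 = 6.
6 mod 2 = 0, so parity bit = 0.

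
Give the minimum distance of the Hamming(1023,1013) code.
d_min = 3 (every single-error-correcting Hamming code has d_min = 3).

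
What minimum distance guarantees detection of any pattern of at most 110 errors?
Detecting e errors requires d_min ≥ e + 1 = 110 + 1 = 111.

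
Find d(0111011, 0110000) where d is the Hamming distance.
XOR = 0001011, count of 1s = 3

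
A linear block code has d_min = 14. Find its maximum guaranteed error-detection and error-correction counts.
(a) Detection requires d_min ≥ e+1, so e ≤ d_min − 1 = 13.
(b) Correction requires d_min ≥ 2t+1, so t ≤ ⌊(d_min − 1)/2⌋ = ⌊13/2⌋ = 6.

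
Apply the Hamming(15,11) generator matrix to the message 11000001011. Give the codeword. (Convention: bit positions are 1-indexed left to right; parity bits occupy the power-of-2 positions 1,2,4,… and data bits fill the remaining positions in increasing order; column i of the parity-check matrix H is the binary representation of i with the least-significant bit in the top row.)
Codeword c = d · G (mod 2), d = 11000001011:
  c[0] = d·G[:,0] = (11000001011)·(11011010101) mod 2 = 1+1+0+0+0+0+0+0+0+0+1 mod 2 = 1
  c[1] = d·G[:,1] = (11000001011)·(10110110011) mod 2 = 1+0+0+0+0+0+0+0+0+1+1 mod 2 = 1
  c[2] = d·G[:,2] = (11000001011)·(10000000000) mod 2 = 1+0+0+0+0+0+0+0+0+0+0 mod 2 = 1
  c[3] = d·G[:,3] = (11000001011)·(01110001111) mod 2 = 0+1+0+0+0+0+0+1+0+1+1 mod 2 = 0
  c[4] = d·G[:,4] = (11000001011)·(01000000000) mod 2 = 0+1+0+0+0+0+0+0+0+0+0 mod 2 = 1
  c[5] = d·G[:,5] = (11000001011)·(00100000000) mod 2 = 0+0+0+0+0+0+0+0+0+0+0 mod 2 = 0
  c[6] = d·G[:,6] = (11000001011)·(00010000000) mod 2 = 0+0+0+0+0+0+0+0+0+0+0 mod 2 = 0
  c[7] = d·G[:,7] = (11000001011)·(00001111111) mod 2 = 0+0+0+0+0+0+0+1+0+1+1 mod 2 = 1
  c[8] = d·G[:,8] = (11000001011)·(00001000000) mod 2 = 0+0+0+0+0+0+0+0+0+0+0 mod 2 = 0
  c[9] = d·G[:,9] = (11000001011)·(00000100000) mod 2 = 0+0+0+0+0+0+0+0+0+0+0 mod 2 = 0
  c[10] = d·G[:,10] = (11000001011)·(00000010000) mod 2 = 0+0+0+0+0+0+0+0+0+0+0 mod 2 = 0
  c[11] = d·G[:,11] = (11000001011)·(00000001000) mod 2 = 0+0+0+0+0+0+0+1+0+0+0 mod 2 = 1
  c[12] = d·G[:,12] = (11000001011)·(00000000100) mod 2 = 0+0+0+0+0+0+0+0+0+0+0 mod 2 = 0
  c[13] = d·G[:,13] = (11000001011)·(00000000010) mod 2 = 0+0+0+0+0+0+0+0+0+1+0 mod 2 = 1
  c[14] = d·G[:,14] = (11000001011)·(00000000001) mod 2 = 0+0+0+0+0+0+0+0+0+0+1 mod 2 = 1
Codeword = 111010010001011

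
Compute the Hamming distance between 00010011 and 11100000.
XOR = 11110011, count of 1s = 6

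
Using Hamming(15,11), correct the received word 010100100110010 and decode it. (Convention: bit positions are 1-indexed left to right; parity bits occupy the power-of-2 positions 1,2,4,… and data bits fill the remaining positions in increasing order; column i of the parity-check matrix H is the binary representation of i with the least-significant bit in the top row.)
Syndrome s = H · r^T (mod 2), r = 010100100110010:
  s[0] = (101010101010101)·(010100100110010) mod 2 = 0+0+0+0+0+0+1+0+0+0+1+0+0+0+0 mod 2 = 0
  s[1] = (011001100110011)·(010100100110010) mod 2 = 0+1+0+0+0+0+1+0+0+1+1+0+0+1+0 mod 2 = 1
  s[2] = (000111100001111)·(010100100110010) mod 2 = 0+0+0+1+0+0+1+0+0+0+0+0+0+1+0 mod 2 = 1
  s[3] = (000000011111111)·(010100100110010) mod 2 = 0+0+0+0+0+0+0+0+0+1+1+0+0+1+0 mod 2 = 1
Syndrome = 0111
Column 14 of H equals this syndrome → error at bit 14 (1-indexed).
Flip bit 14: 010100100110010 → 010100100110000
Extract data bits at positions {3,5,6,7,9,10,11,12,13,14,15}: 00010110000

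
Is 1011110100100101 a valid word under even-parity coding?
Sum of all bits: 1+0+1+1+1+1+0+1+0+0+1+0+0+1+0+1 = 9; 9 mod 2 = 1. Result is 1 → parity error detected.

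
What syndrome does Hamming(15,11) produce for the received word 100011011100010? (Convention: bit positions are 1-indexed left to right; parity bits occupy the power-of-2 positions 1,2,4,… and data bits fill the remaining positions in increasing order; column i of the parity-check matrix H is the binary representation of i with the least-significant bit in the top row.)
Syndrome s = H · r^T (mod 2), r = 100011011100010:
  s[0] = (101010101010101)·(100011011100010) mod 2 = 1+0+0+0+1+0+0+0+1+0+0+0+0+0+0 mod 2 = 1
  s[1] = (011001100110011)·(100011011100010) mod 2 = 0+0+0+0+0+1+0+0+0+1+0+0+0+1+0 mod 2 = 1
  s[2] = (000111100001111)·(100011011100010) mod 2 = 0+0+0+0+1+1+0+0+0+0+0+0+0+1+0 mod 2 = 1
  s[3] = (000000011111111)·(100011011100010) mod 2 = 0+0+0+0+0+0+0+1+1+1+0+0+0+1+0 mod 2 = 0
Syndrome = 1110
Non-zero syndrome: error at position 7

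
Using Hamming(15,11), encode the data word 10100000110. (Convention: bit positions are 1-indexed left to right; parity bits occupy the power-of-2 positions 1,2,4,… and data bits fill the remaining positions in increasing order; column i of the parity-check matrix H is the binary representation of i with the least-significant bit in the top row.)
Codeword c = d · G (mod 2), d = 10100000110:
  c[0] = d·G[:,0] = (10100000110)·(11011010101) mod 2 = 1+0+0+0+0+0+0+0+1+0+0 mod 2 = 0
  c[1] = d·G[:,1] = (10100000110)·(10110110011) mod 2 = 1+0+1+0+0+0+0+0+0+1+0 mod 2 = 1
  c[2] = d·G[:,2] = (10100000110)·(10000000000) mod 2 = 1+0+0+0+0+0+0+0+0+0+0 mod 2 = 1
  c[3] = d·G[:,3] = (10100000110)·(01110001111) mod 2 = 0+0+1+0+0+0+0+0+1+1+0 mod 2 = 1
  c[4] = d·G[:,4] = (10100000110)·(01000000000) mod 2 = 0+0+0+0+0+0+0+0+0+0+0 mod 2 = 0
  c[5] = d·G[:,5] = (10100000110)·(00100000000) mod 2 = 0+0+1+0+0+0+0+0+0+0+0 mod 2 = 1
  c[6] = d·G[:,6] = (10100000110)·(00010000000) mod 2 = 0+0+0+0+0+0+0+0+0+0+0 mod 2 = 0
  c[7] = d·G[:,7] = (10100000110)·(00001111111) mod 2 = 0+0+0+0+0+0+0+0+1+1+0 mod 2 = 0
  c[8] = d·G[:,8] = (10100000110)·(00001000000) mod 2 = 0+0+0+0+0+0+0+0+0+0+0 mod 2 = 0
  c[9] = d·G[:,9] = (10100000110)·(00000100000) mod 2 = 0+0+0+0+0+0+0+0+0+0+0 mod 2 = 0
  c[10] = d·G[:,10] = (10100000110)·(00000010000) mod 2 = 0+0+0+0+0+0+0+0+0+0+0 mod 2 = 0
  c[11] = d·G[:,11] = (10100000110)·(00000001000) mod 2 = 0+0+0+0+0+0+0+0+0+0+0 mod 2 = 0
  c[12] = d·G[:,12] = (10100000110)·(00000000100) mod 2 = 0+0+0+0+0+0+0+0+1+0+0 mod 2 = 1
  c[13] = d·G[:,13] = (10100000110)·(00000000010) mod 2 = 0+0+0+0+0+0+0+0+0+1+0 mod 2 = 1
  c[14] = d·G[:,14] = (10100000110)·(00000000001) mod 2 = 0+0+0+0+0+0+0+0+0+0+0 mod 2 = 0
Codeword = 011101000000110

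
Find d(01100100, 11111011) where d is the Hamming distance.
XOR = 10011111, count of 1s = 6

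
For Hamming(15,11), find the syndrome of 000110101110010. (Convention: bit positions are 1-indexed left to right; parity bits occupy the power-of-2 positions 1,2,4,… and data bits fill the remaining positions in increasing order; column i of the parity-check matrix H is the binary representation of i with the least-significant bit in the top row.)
Syndrome s = H · r^T (mod 2), r = 000110101110010:
  s[0] = (101010101010101)·(000110101110010) mod 2 = 0+0+0+0+1+0+1+0+1+0+1+0+0+0+0 mod 2 = 0
  s[1] = (011001100110011)·(000110101110010) mod 2 = 0+0+0+0+0+0+1+0+0+1+1+0+0+1+0 mod 2 = 0
  s[2] = (000111100001111)·(000110101110010) mod 2 = 0+0+0+1+1+0+1+0+0+0+0+0+0+1+0 mod 2 = 0
  s[3] = (000000011111111)·(000110101110010) mod 2 = 0+0+0+0+0+0+0+0+1+1+1+0+0+1+0 mod 2 = 0
Syndrome = 0000
s = 0: no error detected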